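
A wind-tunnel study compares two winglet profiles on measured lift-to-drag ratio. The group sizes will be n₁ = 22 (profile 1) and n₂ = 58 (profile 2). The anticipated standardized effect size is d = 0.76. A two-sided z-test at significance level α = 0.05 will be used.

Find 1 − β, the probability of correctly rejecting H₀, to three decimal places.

Power ≈ 0.859

Noncentrality parameter: δ = d / √(1/n₁ + 1/n₂) = 0.76 / √(1/22 + 1/58) = 3.0352
Critical value for a two-sided test at α = 0.05: z_{α/2} = 1.960.
Power = Φ(δ − 1.960) + Φ(−δ − 1.960) = Φ(1.075) + Φ(-4.995) = 0.8589 + 0.0000 = 0.8589.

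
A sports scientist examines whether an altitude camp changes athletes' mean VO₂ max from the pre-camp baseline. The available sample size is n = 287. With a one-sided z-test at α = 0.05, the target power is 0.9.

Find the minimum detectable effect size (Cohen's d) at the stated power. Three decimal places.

Required noncentrality: δ = z_{0.05} + z_{0.10} = 1.645 + 1.282 = 2.926.
δ = d·√n ⇒ d = δ/√n = 2.926/√287 = 0.1727.

d ≈ 0.173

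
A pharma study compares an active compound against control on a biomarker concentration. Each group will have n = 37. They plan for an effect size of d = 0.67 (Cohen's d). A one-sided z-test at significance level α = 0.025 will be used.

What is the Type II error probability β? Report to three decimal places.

β ≈ 0.178

Noncentrality parameter: δ = d·√(n/2) = 0.67 × √(37/2) = 2.8818
One-sided α = 0.025 → critical value z_{0.025} = 1.960.
Power = P(Z > 1.960 − δ) = Φ(0.922) = 0.8217.
Type II error: β = 1 − power = 1 − 0.8217 = 0.1783.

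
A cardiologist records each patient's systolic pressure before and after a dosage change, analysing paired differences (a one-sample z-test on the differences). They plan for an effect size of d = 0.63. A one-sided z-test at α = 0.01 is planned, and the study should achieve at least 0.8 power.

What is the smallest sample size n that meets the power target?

Set Φ(δ − 2.326) = 0.8; then δ − 2.326 = Φ⁻¹(0.8) = 0.842, giving δ = 3.168.
δ = d·√n ⇒ n = (δ/d)² = (3.168 / 0.63)² = 25.29.
Rounding up, n = 26.

n = 26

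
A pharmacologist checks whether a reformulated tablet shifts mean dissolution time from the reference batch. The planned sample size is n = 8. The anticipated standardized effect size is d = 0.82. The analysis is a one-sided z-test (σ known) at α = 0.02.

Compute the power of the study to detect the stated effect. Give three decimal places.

Noncentrality parameter: λ = d·√n = 0.82 × √8 = 2.3193
Critical value for a one-sided test at α = 0.02: z_α = 2.054.
Power = P(Z > 2.054 − λ) = Φ(0.266) = 0.6047.

Power ≈ 0.605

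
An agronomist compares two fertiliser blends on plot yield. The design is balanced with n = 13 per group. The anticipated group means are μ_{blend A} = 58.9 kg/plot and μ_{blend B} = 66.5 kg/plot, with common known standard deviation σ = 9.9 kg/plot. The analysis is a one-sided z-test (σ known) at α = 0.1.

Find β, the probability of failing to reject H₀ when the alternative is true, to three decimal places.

β ≈ 0.250

Standardized effect: d = |μ_{blend A} − μ_{blend B}| / σ = |58.9 − 66.5| / 9.9 = 0.7677
Noncentrality parameter: δ = d·√(n/2) = 0.7677 × √(13/2) = 1.9572
Critical value for a one-sided test at α = 0.1: z_α = 1.282.
Power = Φ(δ − 1.282) = Φ(0.676) = 0.7504.
Type II error: β = 1 − power = 1 − 0.7504 = 0.2496.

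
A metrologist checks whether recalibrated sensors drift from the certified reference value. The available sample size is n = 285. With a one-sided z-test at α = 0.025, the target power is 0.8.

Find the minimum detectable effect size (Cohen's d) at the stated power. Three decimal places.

Required noncentrality: δ = z_{0.025} + z_{0.20} = 1.960 + 0.842 = 2.802.
δ = d·√n ⇒ d = δ/√n = 2.802/√285 = 0.1660.

d ≈ 0.166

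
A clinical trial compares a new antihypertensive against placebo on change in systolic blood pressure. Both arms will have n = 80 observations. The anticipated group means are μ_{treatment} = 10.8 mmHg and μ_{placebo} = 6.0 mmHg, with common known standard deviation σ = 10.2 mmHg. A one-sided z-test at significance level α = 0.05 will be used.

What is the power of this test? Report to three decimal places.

Standardized effect: d = |μ_{treatment} − μ_{placebo}| / σ = |10.8 − 6.0| / 10.2 = 0.4706
Noncentrality parameter: λ = d·√(n/2) = 0.4706 × √(80/2) = 2.9763
One-sided α = 0.05 → critical value z_{0.05} = 1.645.
Power = P(Z > 1.645 − λ) = Φ(1.331) = 0.9085.

Power ≈ 0.908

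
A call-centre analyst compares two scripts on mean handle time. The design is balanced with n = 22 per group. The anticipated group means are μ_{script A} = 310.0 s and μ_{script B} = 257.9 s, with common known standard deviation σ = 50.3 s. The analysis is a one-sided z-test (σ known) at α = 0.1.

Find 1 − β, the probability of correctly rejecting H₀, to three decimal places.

Power ≈ 0.984

Standardized effect: d = |μ_{script A} − μ_{script B}| / σ = |310.0 − 257.9| / 50.3 = 1.0358
Noncentrality parameter: δ = d·√(n/2) = 1.0358 × √(22/2) = 3.4353
Critical value for a one-sided test at α = 0.1: z_α = 1.282.
Power = P(Z > 1.282 − δ) = Φ(2.154) = 0.9844.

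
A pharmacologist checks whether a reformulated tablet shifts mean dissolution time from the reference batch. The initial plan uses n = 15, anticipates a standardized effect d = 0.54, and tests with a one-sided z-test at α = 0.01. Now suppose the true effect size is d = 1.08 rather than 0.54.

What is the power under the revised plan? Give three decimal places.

Power ≈ 0.968

With d = 1.08: δ = d·√n = 1.08 × √15 = 4.1828. Critical value z_{0.01} = 2.326.
Revised power = Φ(δ − 2.326) = Φ(1.856) = 0.9683.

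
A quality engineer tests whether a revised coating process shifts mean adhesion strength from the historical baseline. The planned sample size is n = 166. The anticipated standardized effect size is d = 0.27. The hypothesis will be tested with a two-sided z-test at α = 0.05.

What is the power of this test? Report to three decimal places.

Power ≈ 0.936

Noncentrality parameter: δ = d·√n = 0.27 × √166 = 3.4787
Critical value for a two-sided test at α = 0.05: z_{α/2} = 1.960.
Power = Φ(δ − 1.960) + Φ(−δ − 1.960) = Φ(1.519) + Φ(-5.439) = 0.9356 + 0.0000 = 0.9356.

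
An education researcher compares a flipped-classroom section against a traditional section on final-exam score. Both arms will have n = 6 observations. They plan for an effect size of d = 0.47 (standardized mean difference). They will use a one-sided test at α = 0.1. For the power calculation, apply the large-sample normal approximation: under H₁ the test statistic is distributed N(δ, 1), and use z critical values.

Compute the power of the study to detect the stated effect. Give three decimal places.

Noncentrality parameter: λ = d·√(n/2) = 0.47 × √(6/2) = 0.8141
Critical value for a one-sided test at α = 0.1: z_α = 1.282.
Power = P(Z > 1.282 − λ) = Φ(-0.467) = 0.3201.

Power ≈ 0.320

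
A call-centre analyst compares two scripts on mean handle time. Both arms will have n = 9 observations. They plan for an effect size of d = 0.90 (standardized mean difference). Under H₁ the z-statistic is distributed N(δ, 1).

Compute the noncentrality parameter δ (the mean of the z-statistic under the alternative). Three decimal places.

δ = d·√(n/2) = 0.90 × √(9/2) = 1.9092

δ ≈ 1.909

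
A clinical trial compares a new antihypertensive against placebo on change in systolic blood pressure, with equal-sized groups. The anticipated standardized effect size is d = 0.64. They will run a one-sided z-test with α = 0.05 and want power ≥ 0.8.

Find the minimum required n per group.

n = 31 per group

For power 0.8 need Φ(δ − z_{0.05}) = 0.8, so δ = z_{0.05} + z_{0.20} = 1.645 + 0.842 = 2.486.
δ = d·√(n/2) ⇒ n = 2(δ/d)² = 2 × (2.486 / 0.64)² = 30.19.
Round up to the next whole unit.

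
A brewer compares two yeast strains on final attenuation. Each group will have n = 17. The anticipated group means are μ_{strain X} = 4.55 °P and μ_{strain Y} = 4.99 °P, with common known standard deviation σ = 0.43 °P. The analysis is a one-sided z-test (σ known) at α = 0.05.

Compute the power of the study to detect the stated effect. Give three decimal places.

Standardized effect: d = |μ_{strain X} − μ_{strain Y}| / σ = |4.55 − 4.99| / 0.43 = 1.0233
Noncentrality parameter: δ = d·√(n/2) = 1.0233 × √(17/2) = 2.9833
Critical value for a one-sided test at α = 0.05: z_α = 1.645.
Power = P(Z > 1.645 − δ) = Φ(1.338) = 0.9096.

Power ≈ 0.910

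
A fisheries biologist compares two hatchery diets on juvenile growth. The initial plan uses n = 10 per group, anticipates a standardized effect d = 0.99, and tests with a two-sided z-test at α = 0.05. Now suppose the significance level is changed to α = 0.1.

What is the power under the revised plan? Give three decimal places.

Power ≈ 0.715

δ = d·√(n/2) = 0.99 × √(10/2) = 2.2137 (unchanged). New critical value: z_{0.05} = 1.645.
Revised power = Φ(δ − 1.645) + Φ(−δ − 1.645) = Φ(0.569) + Φ(-3.859) = 0.7153 + 0.0001 = 0.7153.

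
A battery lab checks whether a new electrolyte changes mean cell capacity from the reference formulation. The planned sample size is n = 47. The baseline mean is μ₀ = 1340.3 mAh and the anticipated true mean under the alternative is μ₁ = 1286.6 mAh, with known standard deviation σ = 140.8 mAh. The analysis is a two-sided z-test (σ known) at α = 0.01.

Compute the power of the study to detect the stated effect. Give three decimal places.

Standardized effect: d = |μ₁ − μ₀| / σ = |1286.6 − 1340.3| / 140.8 = 0.3814
Noncentrality parameter: δ = d·√n = 0.3814 × √47 = 2.6147
Two-sided α = 0.01 → critical value z_{0.005} = 2.576.
Power = Φ(δ − 2.576) + Φ(−δ − 2.576) = Φ(0.039) + Φ(-5.191) = 0.5155 + 0.0000 = 0.5155.

Power ≈ 0.516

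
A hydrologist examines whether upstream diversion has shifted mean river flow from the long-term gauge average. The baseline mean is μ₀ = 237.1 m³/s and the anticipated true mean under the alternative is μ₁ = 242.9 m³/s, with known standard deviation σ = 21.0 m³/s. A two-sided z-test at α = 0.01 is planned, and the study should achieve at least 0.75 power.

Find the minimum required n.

Standardized effect: d = |μ₁ − μ₀| / σ = |242.9 − 237.1| / 21.0 = 0.2762
Set Φ(δ − 2.576) = 0.75; then δ − 2.576 = Φ⁻¹(0.75) = 0.674, giving δ = 3.250.
(Ignoring the negligible lower-tail rejection probability gives the usual closed-form inversion.)
δ = d·√n ⇒ n = (δ/d)² = (3.250 / 0.2762)² = 138.50.
Round up to the next whole unit.

n = 139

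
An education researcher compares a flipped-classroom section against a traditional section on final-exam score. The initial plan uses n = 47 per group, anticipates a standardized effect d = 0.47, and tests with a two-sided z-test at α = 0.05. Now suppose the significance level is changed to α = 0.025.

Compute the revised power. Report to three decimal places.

δ = d·√(n/2) = 0.47 × √(47/2) = 2.2784 (unchanged). New critical value: z_{0.0125} = 2.241.
Revised power = Φ(δ − 2.241) + Φ(−δ − 2.241) = Φ(0.037) + Φ(-4.520) = 0.5148 + 0.0000 = 0.5148.

Power ≈ 0.515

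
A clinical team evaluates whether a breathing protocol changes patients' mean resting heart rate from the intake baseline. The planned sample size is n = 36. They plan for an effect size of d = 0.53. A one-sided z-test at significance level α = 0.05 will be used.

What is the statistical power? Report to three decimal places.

Power ≈ 0.938

Noncentrality parameter: δ = d·√n = 0.53 × √36 = 3.1800
One-sided α = 0.05 → critical value z_{0.05} = 1.645.
Power = Φ(δ − 1.645) = Φ(1.535) = 0.9376.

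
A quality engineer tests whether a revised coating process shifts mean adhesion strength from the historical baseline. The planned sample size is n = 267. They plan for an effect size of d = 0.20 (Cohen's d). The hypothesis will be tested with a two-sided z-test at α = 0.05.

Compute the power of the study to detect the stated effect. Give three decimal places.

Power ≈ 0.905

Noncentrality parameter: λ = d·√n = 0.20 × √267 = 3.2680
Two-sided α = 0.05 → critical value z_{0.025} = 1.960.
Power = Φ(λ − 1.960) + Φ(−λ − 1.960) = Φ(1.308) + Φ(-5.228) = 0.9046 + 0.0000 = 0.9046.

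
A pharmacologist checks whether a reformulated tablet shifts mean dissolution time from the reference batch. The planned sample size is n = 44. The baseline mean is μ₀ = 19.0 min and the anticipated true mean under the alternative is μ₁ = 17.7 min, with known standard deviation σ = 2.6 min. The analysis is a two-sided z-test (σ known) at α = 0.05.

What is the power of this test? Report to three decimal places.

Standardized effect: d = |μ₁ − μ₀| / σ = |17.7 − 19.0| / 2.6 = 0.5000
Noncentrality parameter: δ = d·√n = 0.5000 × √44 = 3.3166
Critical value for a two-sided test at α = 0.05: z_{α/2} = 1.960.
Power = Φ(δ − 1.960) + Φ(−δ − 1.960) = Φ(1.357) + Φ(-5.277) = 0.9126 + 0.0000 = 0.9126.

Power ≈ 0.913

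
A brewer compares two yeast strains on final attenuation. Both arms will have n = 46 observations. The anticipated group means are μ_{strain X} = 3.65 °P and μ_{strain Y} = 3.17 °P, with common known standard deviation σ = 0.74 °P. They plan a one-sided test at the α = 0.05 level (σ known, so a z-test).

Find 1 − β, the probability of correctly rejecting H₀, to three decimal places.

Standardized effect: d = |μ_{strain X} − μ_{strain Y}| / σ = |3.65 − 3.17| / 0.74 = 0.6486
Noncentrality parameter: λ = d·√(n/2) = 0.6486 × √(46/2) = 3.1108
One-sided α = 0.05 → critical value z_{0.05} = 1.645.
Power = Φ(λ − 1.645) = Φ(1.466) = 0.9287.

Power ≈ 0.929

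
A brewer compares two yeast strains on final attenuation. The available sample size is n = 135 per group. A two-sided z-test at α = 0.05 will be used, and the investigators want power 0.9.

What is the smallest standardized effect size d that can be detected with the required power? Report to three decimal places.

d ≈ 0.395

Need Φ(δ − 1.960) = 0.9, so δ = 1.960 + 1.282 = 3.242.
(The second rejection-region term Φ(−δ − z_{α/2}) is negligible and dropped.)
δ = d·√(n/2) ⇒ d = δ/√(n/2) = 3.242/√(135/2) = 0.3945.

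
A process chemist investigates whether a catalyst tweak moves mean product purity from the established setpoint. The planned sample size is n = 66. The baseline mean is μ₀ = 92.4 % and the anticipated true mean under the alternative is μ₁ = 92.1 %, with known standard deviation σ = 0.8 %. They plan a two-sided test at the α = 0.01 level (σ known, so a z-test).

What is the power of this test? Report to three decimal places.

Power ≈ 0.681

Standardized effect: d = |μ₁ − μ₀| / σ = |92.1 − 92.4| / 0.8 = 0.3750
Noncentrality parameter: δ = d·√n = 0.3750 × √66 = 3.0465
Critical value for a two-sided test at α = 0.01: z_{α/2} = 2.576.
Power = Φ(δ − 2.576) + Φ(−δ − 2.576) = Φ(0.471) + Φ(-5.622) = 0.6811 + 0.0000 = 0.6811.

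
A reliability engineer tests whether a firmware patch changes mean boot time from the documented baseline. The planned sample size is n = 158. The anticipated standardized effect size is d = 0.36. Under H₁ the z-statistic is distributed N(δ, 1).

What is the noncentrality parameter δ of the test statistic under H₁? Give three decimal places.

The noncentrality parameter scales effect size by the design's sample-size factor: δ = d·√n = 0.36 × √158 = 4.5251

δ ≈ 4.525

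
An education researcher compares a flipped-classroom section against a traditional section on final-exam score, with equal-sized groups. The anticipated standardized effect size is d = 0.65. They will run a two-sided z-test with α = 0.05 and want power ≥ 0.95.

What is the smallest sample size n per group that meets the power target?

n = 62 per group

For power 0.95 need Φ(δ − z_{0.025}) = 0.95, so δ = z_{0.025} + z_{0.05} = 1.960 + 1.645 = 3.605.
(For δ > 0 the lower-tail rejection region contributes negligibly to power, so the one-term inversion is standard.)
δ = d·√(n/2) ⇒ n = 2(δ/d)² = 2 × (3.605 / 0.65)² = 61.51.
Rounding up, n = 62 per group.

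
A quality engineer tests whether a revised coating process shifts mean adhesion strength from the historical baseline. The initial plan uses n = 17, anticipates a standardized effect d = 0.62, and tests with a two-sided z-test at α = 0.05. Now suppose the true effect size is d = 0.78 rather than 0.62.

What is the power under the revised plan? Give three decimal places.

With d = 0.78: δ = d·√n = 0.78 × √17 = 3.2160. Critical value z_{0.025} = 1.960.
Revised power = Φ(δ − 1.960) + Φ(−δ − 1.960) = Φ(1.256) + Φ(-5.176) = 0.8955 + 0.0000 = 0.8955.

Power ≈ 0.895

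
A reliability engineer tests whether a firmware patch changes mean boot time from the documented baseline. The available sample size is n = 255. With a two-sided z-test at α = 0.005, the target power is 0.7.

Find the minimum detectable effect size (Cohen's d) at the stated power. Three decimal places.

Required noncentrality: δ = z_{0.0025} + z_{0.30} = 2.807 + 0.524 = 3.331.
(Lower-tail contribution to power is negligible for δ > 0.)
δ = d·√n ⇒ d = δ/√n = 3.331/√255 = 0.2086.

d ≈ 0.209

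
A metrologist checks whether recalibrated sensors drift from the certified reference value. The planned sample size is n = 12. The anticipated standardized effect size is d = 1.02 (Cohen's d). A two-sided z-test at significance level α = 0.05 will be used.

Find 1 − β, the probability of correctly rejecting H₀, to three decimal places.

Noncentrality parameter: δ = d·√n = 1.02 × √12 = 3.5334
Two-sided α = 0.05 → critical value z_{0.025} = 1.960.
Power = Φ(δ − 1.960) + Φ(−δ − 1.960) = Φ(1.573) + Φ(-5.493) = 0.9422 + 0.0000 = 0.9422.

Power ≈ 0.942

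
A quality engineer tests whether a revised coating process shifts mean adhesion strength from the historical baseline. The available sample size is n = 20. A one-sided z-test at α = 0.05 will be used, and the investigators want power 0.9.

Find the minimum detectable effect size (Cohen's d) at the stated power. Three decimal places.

d ≈ 0.654

Need Φ(δ − 1.645) = 0.9, so δ = 1.645 + 1.282 = 2.926.
δ = d·√n ⇒ d = δ/√n = 2.926/√20 = 0.6544.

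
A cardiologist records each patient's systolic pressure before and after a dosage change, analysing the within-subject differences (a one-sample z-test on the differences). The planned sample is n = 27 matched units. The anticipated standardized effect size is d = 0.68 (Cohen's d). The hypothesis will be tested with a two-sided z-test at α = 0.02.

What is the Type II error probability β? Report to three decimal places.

β ≈ 0.114

Noncentrality parameter: δ = d·√n = 0.68 × √27 = 3.5334
Two-sided α = 0.02 → critical value z_{0.01} = 2.326.
Power = Φ(δ − 2.326) + Φ(−δ − 2.326) = Φ(1.207) + Φ(-5.860) = 0.8863 + 0.0000 = 0.8863.
Type II error: β = 1 − power = 1 − 0.8863 = 0.1137.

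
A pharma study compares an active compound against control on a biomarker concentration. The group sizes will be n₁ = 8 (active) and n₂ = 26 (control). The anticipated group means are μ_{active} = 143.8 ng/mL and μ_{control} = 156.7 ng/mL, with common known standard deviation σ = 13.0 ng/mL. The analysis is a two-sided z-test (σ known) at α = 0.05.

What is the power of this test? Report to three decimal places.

Standardized effect: d = |μ_{active} − μ_{control}| / σ = |143.8 − 156.7| / 13.0 = 0.9923
Noncentrality parameter: δ = d / √(1/n₁ + 1/n₂) = 0.9923 / √(1/8 + 1/26) = 2.4544
Critical value for a two-sided test at α = 0.05: z_{α/2} = 1.960.
Power = Φ(δ − 1.960) + Φ(−δ − 1.960) = Φ(0.494) + Φ(-4.414) = 0.6895 + 0.0000 = 0.6895.

Power ≈ 0.689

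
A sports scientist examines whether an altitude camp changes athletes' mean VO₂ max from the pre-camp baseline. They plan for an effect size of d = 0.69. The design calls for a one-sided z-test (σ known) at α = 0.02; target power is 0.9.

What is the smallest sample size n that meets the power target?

Set Φ(δ − 2.054) = 0.9; then δ − 2.054 = Φ⁻¹(0.9) = 1.282, giving δ = 3.335.
δ = d·√n ⇒ n = (δ/d)² = (3.335 / 0.69)² = 23.37.
Rounding up, n = 24.

n = 24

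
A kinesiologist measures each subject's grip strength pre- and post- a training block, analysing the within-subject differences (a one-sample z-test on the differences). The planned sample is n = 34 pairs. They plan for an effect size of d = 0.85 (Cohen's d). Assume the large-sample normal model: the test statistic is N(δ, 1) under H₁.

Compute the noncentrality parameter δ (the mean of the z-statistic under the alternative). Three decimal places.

δ = d·√n = 0.85 × √34 = 4.9563

δ ≈ 4.956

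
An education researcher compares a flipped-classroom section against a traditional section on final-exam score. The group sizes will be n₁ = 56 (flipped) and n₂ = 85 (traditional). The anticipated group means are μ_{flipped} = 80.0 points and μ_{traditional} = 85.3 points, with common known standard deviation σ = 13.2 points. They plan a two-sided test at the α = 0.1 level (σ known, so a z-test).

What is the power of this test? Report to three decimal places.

Standardized effect: d = |μ_{flipped} − μ_{traditional}| / σ = |80.0 − 85.3| / 13.2 = 0.4015
Noncentrality parameter: δ = d / √(1/n₁ + 1/n₂) = 0.4015 / √(1/56 + 1/85) = 2.3329
Two-sided α = 0.1 → critical value z_{0.05} = 1.645.
Power = Φ(δ − 1.645) + Φ(−δ − 1.645) = Φ(0.688) + Φ(-3.978) = 0.7543 + 0.0000 = 0.7543.

Power ≈ 0.754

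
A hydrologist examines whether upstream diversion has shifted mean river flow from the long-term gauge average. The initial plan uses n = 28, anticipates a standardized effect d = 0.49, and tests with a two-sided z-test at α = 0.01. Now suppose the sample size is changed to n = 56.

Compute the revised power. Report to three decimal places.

With n = 56: δ = d·√n = 0.49 × √56 = 3.6668. Critical value z_{0.005} = 2.576.
Revised power = Φ(δ − 2.576) + Φ(−δ − 2.576) = Φ(1.091) + Φ(-6.243) = 0.8624 + 0.0000 = 0.8624.

Power ≈ 0.862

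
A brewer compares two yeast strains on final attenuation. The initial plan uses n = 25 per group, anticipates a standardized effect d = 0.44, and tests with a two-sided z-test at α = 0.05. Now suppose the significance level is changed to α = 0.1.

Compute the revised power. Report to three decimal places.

δ = d·√(n/2) = 0.44 × √(25/2) = 1.5556 (unchanged). New critical value: z_{0.05} = 1.645.
Revised power = Φ(δ − 1.645) + Φ(−δ − 1.645) = Φ(-0.089) + Φ(-3.200) = 0.4645 + 0.0007 = 0.4651.

Power ≈ 0.465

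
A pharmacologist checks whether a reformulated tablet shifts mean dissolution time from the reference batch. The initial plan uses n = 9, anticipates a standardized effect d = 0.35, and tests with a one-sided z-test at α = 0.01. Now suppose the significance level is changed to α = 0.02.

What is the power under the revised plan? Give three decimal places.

δ = d·√n = 0.35 × √9 = 1.0500 (unchanged). New critical value: z_{0.02} = 2.054.
Revised power = Φ(δ − 2.054) = Φ(-1.004) = 0.1577.

Power ≈ 0.158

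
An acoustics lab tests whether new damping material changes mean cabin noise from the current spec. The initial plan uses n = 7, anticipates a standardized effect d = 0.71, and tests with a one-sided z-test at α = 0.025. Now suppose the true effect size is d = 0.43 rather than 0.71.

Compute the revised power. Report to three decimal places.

With d = 0.43: δ = d·√n = 0.43 × √7 = 1.1377. Critical value z_{0.025} = 1.960.
Revised power = Φ(δ − 1.960) = Φ(-0.822) = 0.2055.

Power ≈ 0.205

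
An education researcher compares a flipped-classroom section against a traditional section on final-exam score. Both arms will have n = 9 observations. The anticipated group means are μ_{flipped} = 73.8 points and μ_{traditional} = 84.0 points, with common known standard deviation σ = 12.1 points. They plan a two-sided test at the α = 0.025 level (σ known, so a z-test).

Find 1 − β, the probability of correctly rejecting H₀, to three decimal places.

Standardized effect: d = |μ_{flipped} − μ_{traditional}| / σ = |73.8 − 84.0| / 12.1 = 0.8430
Noncentrality parameter: λ = d·√(n/2) = 0.8430 × √(9/2) = 1.7882
Critical value for a two-sided test at α = 0.025: z_{α/2} = 2.241.
Power = Φ(λ − 2.241) + Φ(−λ − 2.241) = Φ(-0.453) + Φ(-4.030) = 0.3252 + 0.0000 = 0.3252.

Power ≈ 0.325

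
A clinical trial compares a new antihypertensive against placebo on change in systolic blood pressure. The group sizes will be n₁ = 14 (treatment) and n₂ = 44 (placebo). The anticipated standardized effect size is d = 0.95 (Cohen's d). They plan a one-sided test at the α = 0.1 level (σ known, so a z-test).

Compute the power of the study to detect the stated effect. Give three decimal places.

Power ≈ 0.965

Noncentrality parameter: δ = d / √(1/n₁ + 1/n₂) = 0.95 / √(1/14 + 1/44) = 3.0960
Critical value for a one-sided test at α = 0.1: z_α = 1.282.
Power = Φ(δ − 1.282) = Φ(1.814) = 0.9652.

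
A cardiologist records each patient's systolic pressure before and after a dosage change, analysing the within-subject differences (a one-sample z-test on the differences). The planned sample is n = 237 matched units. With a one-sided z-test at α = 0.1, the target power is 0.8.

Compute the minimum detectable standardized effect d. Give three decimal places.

Required noncentrality: δ = z_{0.1} + z_{0.20} = 1.282 + 0.842 = 2.123.
δ = d·√n ⇒ d = δ/√n = 2.123/√237 = 0.1379.

d ≈ 0.138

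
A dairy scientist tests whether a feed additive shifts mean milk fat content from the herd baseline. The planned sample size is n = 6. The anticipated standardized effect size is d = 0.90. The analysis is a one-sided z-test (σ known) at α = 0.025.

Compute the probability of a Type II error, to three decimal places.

β ≈ 0.403

Noncentrality parameter: δ = d·√n = 0.90 × √6 = 2.2045
Critical value for a one-sided test at α = 0.025: z_α = 1.960.
Power = Φ(δ − 1.960) = Φ(0.245) = 0.5966.
Type II error: β = 1 − power = 1 − 0.5966 = 0.4034.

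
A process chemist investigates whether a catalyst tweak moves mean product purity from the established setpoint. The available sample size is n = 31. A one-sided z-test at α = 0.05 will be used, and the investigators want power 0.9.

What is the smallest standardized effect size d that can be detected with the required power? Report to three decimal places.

Required noncentrality: δ = z_{0.05} + z_{0.10} = 1.645 + 1.282 = 2.926.
δ = d·√n ⇒ d = δ/√n = 2.926/√31 = 0.5256.

d ≈ 0.526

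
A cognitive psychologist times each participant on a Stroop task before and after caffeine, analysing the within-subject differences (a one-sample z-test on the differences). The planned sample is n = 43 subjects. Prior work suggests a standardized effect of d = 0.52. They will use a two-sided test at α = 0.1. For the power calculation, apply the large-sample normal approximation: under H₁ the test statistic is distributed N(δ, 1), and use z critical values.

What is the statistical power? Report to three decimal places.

Power ≈ 0.961

Noncentrality parameter: δ = d·√n = 0.52 × √43 = 3.4099
Critical value for a two-sided test at α = 0.1: z_{α/2} = 1.645.
Power = Φ(δ − 1.645) + Φ(−δ − 1.645) = Φ(1.765) + Φ(-5.055) = 0.9612 + 0.0000 = 0.9612.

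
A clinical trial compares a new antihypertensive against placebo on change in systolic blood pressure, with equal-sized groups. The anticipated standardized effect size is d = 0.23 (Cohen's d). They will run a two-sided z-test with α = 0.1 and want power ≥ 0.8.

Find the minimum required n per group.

n = 234 per group

For power 0.8 need Φ(δ − z_{0.05}) = 0.8, so δ = z_{0.05} + z_{0.20} = 1.645 + 0.842 = 2.486.
(The Φ(−δ − z_{α/2}) term is vanishingly small for δ > 0 and is dropped in the standard sample-size formula.)
δ = d·√(n/2) ⇒ n = 2(δ/d)² = 2 × (2.486 / 0.23)² = 233.75.
Round up to the next whole unit.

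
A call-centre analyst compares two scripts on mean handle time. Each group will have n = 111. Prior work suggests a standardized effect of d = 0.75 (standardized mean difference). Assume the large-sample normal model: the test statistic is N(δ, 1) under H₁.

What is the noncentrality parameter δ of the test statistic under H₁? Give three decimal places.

δ = d·√(n/2) = 0.75 × √(111/2) = 5.5874

δ ≈ 5.587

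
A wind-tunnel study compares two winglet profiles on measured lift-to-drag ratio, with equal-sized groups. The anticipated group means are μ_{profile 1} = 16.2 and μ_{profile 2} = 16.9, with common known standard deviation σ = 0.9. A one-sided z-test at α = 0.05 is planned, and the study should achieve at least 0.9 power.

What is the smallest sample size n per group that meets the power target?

Standardized effect: d = |μ_{profile 1} − μ_{profile 2}| / σ = |16.2 − 16.9| / 0.9 = 0.7778
For power 0.9 need Φ(δ − z_{0.05}) = 0.9, so δ = z_{0.05} + z_{0.10} = 1.645 + 1.282 = 2.926.
δ = d·√(n/2) ⇒ n = 2(δ/d)² = 2 × (2.926 / 0.7778)² = 28.31.
Round up to the next whole unit.

n = 29 per group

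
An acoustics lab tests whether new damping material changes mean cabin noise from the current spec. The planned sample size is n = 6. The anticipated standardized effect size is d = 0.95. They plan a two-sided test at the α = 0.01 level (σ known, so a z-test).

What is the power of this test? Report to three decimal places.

Power ≈ 0.402

Noncentrality parameter: δ = d·√n = 0.95 × √6 = 2.3270
Critical value for a two-sided test at α = 0.01: z_{α/2} = 2.576.
Power = Φ(δ − 2.576) + Φ(−δ − 2.576) = Φ(-0.249) + Φ(-4.903) = 0.4018 + 0.0000 = 0.4018.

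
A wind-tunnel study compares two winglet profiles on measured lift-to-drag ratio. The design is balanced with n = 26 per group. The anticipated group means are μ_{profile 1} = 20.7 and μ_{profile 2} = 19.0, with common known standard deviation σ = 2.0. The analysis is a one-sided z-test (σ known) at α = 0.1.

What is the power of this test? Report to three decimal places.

Power ≈ 0.963

Standardized effect: d = |μ_{profile 1} − μ_{profile 2}| / σ = |20.7 − 19.0| / 2.0 = 0.8500
Noncentrality parameter: δ = d·√(n/2) = 0.8500 × √(26/2) = 3.0647
Critical value for a one-sided test at α = 0.1: z_α = 1.282.
Power = Φ(δ − 1.282) = Φ(1.783) = 0.9627.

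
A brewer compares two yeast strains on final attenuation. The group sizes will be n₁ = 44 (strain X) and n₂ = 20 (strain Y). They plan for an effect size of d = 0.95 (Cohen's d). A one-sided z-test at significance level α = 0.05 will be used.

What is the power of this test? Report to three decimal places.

Noncentrality parameter: δ = d / √(1/n₁ + 1/n₂) = 0.95 / √(1/44 + 1/20) = 3.5227
One-sided α = 0.05 → critical value z_{0.05} = 1.645.
Power = Φ(δ − 1.645) = Φ(1.878) = 0.9698.

Power ≈ 0.970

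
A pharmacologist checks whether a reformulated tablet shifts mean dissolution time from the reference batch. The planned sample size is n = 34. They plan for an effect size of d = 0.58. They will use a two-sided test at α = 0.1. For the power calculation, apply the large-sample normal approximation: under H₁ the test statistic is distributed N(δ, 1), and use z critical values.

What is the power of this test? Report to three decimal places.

Noncentrality parameter: δ = d·√n = 0.58 × √34 = 3.3820
Critical value for a two-sided test at α = 0.1: z_{α/2} = 1.645.
Power = Φ(δ − 1.645) + Φ(−δ − 1.645) = Φ(1.737) + Φ(-5.027) = 0.9588 + 0.0000 = 0.9588.

Power ≈ 0.959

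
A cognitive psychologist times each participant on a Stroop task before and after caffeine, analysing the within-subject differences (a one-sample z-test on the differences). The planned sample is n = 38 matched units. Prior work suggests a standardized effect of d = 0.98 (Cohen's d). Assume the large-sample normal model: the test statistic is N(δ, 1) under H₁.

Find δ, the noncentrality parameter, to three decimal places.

The noncentrality parameter scales effect size by the design's sample-size factor: δ = d·√n = 0.98 × √38 = 6.0411

δ ≈ 6.041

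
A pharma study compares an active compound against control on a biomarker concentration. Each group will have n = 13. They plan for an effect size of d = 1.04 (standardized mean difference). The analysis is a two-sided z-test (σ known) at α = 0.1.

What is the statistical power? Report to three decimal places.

Power ≈ 0.843

Noncentrality parameter: δ = d·√(n/2) = 1.04 × √(13/2) = 2.6515
Critical value for a two-sided test at α = 0.1: z_{α/2} = 1.645.
Power = Φ(δ − 1.645) + Φ(−δ − 1.645) = Φ(1.007) + Φ(-4.296) = 0.8429 + 0.0000 = 0.8430.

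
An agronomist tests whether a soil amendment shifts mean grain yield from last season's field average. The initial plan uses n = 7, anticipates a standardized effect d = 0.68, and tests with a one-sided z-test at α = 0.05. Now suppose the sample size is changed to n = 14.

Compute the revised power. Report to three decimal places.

With n = 14: δ = d·√n = 0.68 × √14 = 2.5443. Critical value z_{0.05} = 1.645.
Revised power = Φ(δ − 1.645) = Φ(0.899) = 0.8158.

Power ≈ 0.816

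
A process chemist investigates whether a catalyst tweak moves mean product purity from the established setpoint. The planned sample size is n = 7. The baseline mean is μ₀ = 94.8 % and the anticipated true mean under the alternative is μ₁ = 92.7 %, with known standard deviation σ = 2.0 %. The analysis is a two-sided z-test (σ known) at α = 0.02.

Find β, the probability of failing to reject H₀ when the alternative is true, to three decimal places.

Standardized effect: d = |μ₁ − μ₀| / σ = |92.7 − 94.8| / 2.0 = 1.0500
Noncentrality parameter: δ = d·√n = 1.0500 × √7 = 2.7780
Two-sided α = 0.02 → critical value z_{0.01} = 2.326.
Power = Φ(δ − 2.326) + Φ(−δ − 2.326) = Φ(0.452) + Φ(-5.104) = 0.6743 + 0.0000 = 0.6743.
Type II error: β = 1 − power = 1 − 0.6743 = 0.3257.

β ≈ 0.326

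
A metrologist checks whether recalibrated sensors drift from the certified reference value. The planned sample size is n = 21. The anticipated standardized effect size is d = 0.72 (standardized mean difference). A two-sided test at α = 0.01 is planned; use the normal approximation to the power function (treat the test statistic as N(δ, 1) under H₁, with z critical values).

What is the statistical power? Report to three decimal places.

Power ≈ 0.765

Noncentrality parameter: δ = d·√n = 0.72 × √21 = 3.2995
Two-sided α = 0.01 → critical value z_{0.005} = 2.576.
Power = Φ(δ − 2.576) + Φ(−δ − 2.576) = Φ(0.724) + Φ(-5.875) = 0.7654 + 0.0000 = 0.7654.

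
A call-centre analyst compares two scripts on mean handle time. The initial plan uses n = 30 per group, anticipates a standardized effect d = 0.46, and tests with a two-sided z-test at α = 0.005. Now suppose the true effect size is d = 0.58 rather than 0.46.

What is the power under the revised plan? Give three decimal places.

With d = 0.58: δ = d·√(n/2) = 0.58 × √(30/2) = 2.2463. Critical value z_{0.0025} = 2.807.
Revised power = Φ(δ − 2.807) + Φ(−δ − 2.807) = Φ(-0.561) + Φ(-5.053) = 0.2875 + 0.0000 = 0.2875.

Power ≈ 0.288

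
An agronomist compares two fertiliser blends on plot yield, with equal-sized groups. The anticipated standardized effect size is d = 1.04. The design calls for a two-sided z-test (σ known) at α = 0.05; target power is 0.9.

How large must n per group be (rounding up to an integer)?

n = 20 per group

Set Φ(δ − 1.960) = 0.9; then δ − 1.960 = Φ⁻¹(0.9) = 1.282, giving δ = 3.242.
(Ignoring the negligible lower-tail rejection probability gives the usual closed-form inversion.)
δ = d·√(n/2) ⇒ n = 2(δ/d)² = 2 × (3.242 / 1.04)² = 19.43.
Round up to the next whole unit.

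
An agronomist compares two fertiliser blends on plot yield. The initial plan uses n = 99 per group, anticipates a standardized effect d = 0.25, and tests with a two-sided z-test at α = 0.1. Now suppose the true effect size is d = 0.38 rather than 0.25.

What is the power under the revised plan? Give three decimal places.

With d = 0.38: δ = d·√(n/2) = 0.38 × √(99/2) = 2.6735. Critical value z_{0.05} = 1.645.
Revised power = Φ(δ − 1.645) + Φ(−δ − 1.645) = Φ(1.029) + Φ(-4.318) = 0.8482 + 0.0000 = 0.8482.

Power ≈ 0.848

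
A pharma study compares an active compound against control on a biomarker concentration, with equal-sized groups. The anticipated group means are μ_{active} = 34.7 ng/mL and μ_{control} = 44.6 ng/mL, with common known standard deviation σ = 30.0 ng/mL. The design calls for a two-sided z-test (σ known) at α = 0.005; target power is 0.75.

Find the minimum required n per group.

Standardized effect: d = |μ_{active} − μ_{control}| / σ = |34.7 − 44.6| / 30.0 = 0.3300
For power 0.75 need Φ(δ − z_{0.0025}) = 0.75, so δ = z_{0.0025} + z_{0.25} = 2.807 + 0.674 = 3.482.
(For δ > 0 the lower-tail rejection region contributes negligibly to power, so the one-term inversion is standard.)
δ = d·√(n/2) ⇒ n = 2(δ/d)² = 2 × (3.482 / 0.3300)² = 222.61.
Rounding up, n = 223 per group.

n = 223 per group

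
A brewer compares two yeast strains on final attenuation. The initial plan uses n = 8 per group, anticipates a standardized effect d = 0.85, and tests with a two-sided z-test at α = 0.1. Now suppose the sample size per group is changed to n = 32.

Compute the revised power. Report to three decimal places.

With n = 32 per group: δ = d·√(n/2) = 0.85 × √(32/2) = 3.4000. Critical value z_{0.05} = 1.645.
Revised power = Φ(δ − 1.645) + Φ(−δ − 1.645) = Φ(1.755) + Φ(-5.045) = 0.9604 + 0.0000 = 0.9604.

Power ≈ 0.960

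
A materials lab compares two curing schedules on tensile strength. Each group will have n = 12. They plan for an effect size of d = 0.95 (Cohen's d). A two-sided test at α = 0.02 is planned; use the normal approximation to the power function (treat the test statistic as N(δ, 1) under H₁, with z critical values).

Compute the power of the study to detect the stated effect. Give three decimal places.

Noncentrality parameter: δ = d·√(n/2) = 0.95 × √(12/2) = 2.3270
Two-sided α = 0.02 → critical value z_{0.01} = 2.326.
Power = Φ(δ − 2.326) + Φ(−δ − 2.326) = Φ(0.001) + Φ(-4.653) = 0.5003 + 0.0000 = 0.5003.

Power ≈ 0.500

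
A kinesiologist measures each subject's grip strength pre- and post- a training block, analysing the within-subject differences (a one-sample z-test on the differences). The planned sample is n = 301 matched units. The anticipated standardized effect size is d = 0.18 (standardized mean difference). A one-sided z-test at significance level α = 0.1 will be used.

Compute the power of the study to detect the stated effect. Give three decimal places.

Noncentrality parameter: δ = d·√n = 0.18 × √301 = 3.1229
Critical value for a one-sided test at α = 0.1: z_α = 1.282.
Power = P(Z > 1.282 − δ) = Φ(1.841) = 0.9672.

Power ≈ 0.967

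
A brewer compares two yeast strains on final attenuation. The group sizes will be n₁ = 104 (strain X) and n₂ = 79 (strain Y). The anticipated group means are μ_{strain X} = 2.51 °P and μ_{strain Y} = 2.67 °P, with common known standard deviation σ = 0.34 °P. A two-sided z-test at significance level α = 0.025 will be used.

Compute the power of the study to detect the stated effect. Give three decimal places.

Power ≈ 0.819

Standardized effect: d = |μ_{strain X} − μ_{strain Y}| / σ = |2.51 − 2.67| / 0.34 = 0.4706
Noncentrality parameter: δ = d / √(1/n₁ + 1/n₂) = 0.4706 / √(1/104 + 1/79) = 3.1532
Two-sided α = 0.025 → critical value z_{0.0125} = 2.241.
Power = Φ(δ − 2.241) + Φ(−δ − 2.241) = Φ(0.912) + Φ(-5.395) = 0.8191 + 0.0000 = 0.8191.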